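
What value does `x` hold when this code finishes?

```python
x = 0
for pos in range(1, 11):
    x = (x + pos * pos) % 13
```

Let's trace through this code step by step.

Initialize: x = 0
Entering loop: for pos in range(1, 11):

After execution: x = 8
8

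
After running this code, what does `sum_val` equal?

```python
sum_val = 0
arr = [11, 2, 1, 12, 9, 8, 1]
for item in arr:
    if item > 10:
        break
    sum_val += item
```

Let's trace through this code step by step.

Initialize: sum_val = 0
Initialize: arr = [11, 2, 1, 12, 9, 8, 1]
Entering loop: for item in arr:

After execution: sum_val = 0
0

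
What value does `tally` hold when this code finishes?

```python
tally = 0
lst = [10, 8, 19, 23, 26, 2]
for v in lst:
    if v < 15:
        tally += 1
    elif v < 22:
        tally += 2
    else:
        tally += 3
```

Let's trace through this code step by step.

Initialize: tally = 0
Initialize: lst = [10, 8, 19, 23, 26, 2]
Entering loop: for v in lst:

After execution: tally = 11
11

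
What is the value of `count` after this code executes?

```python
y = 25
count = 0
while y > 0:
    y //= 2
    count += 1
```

Let's trace through this code step by step.

Initialize: y = 25
Initialize: count = 0
Entering loop: while y > 0:

After execution: count = 5
5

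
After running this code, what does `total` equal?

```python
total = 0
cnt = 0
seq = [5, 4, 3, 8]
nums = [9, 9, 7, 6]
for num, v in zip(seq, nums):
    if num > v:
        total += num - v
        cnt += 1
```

Let's trace through this code step by step.

Initialize: total = 0
Initialize: cnt = 0
Initialize: seq = [5, 4, 3, 8]
Initialize: nums = [9, 9, 7, 6]
Entering loop: for num, v in zip(seq, nums):

After execution: total = 2
2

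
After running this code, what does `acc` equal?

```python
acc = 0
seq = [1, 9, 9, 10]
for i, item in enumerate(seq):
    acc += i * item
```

Let's trace through this code step by step.

Initialize: acc = 0
Initialize: seq = [1, 9, 9, 10]
Entering loop: for i, item in enumerate(seq):

After execution: acc = 57
57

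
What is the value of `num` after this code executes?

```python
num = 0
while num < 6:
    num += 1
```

Let's trace through this code step by step.

Initialize: num = 0
Entering loop: while num < 6:

After execution: num = 6
6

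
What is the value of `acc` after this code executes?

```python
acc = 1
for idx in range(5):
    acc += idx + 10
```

Let's trace through this code step by step.

Initialize: acc = 1
Entering loop: for idx in range(5):

After execution: acc = 61
61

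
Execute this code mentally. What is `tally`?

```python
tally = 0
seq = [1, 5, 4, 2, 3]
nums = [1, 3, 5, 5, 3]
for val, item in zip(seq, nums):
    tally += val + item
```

Let's trace through this code step by step.

Initialize: tally = 0
Initialize: seq = [1, 5, 4, 2, 3]
Initialize: nums = [1, 3, 5, 5, 3]
Entering loop: for val, item in zip(seq, nums):

After execution: tally = 32
32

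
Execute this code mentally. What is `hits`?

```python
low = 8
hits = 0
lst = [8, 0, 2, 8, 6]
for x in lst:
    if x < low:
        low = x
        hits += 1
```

Let's trace through this code step by step.

Initialize: low = 8
Initialize: hits = 0
Initialize: lst = [8, 0, 2, 8, 6]
Entering loop: for x in lst:

After execution: hits = 1
1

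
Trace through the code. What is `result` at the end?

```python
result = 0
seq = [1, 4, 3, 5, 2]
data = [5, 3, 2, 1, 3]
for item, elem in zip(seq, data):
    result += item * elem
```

Let's trace through this code step by step.

Initialize: result = 0
Initialize: seq = [1, 4, 3, 5, 2]
Initialize: data = [5, 3, 2, 1, 3]
Entering loop: for item, elem in zip(seq, data):

After execution: result = 34
34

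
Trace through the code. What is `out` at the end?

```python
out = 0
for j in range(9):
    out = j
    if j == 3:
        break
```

Let's trace through this code step by step.

Initialize: out = 0
Entering loop: for j in range(9):

After execution: out = 3
3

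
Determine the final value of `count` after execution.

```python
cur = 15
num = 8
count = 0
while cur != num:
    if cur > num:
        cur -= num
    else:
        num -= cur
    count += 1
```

Let's trace through this code step by step.

Initialize: cur = 15
Initialize: num = 8
Initialize: count = 0
Entering loop: while cur != num:

After execution: count = 8
8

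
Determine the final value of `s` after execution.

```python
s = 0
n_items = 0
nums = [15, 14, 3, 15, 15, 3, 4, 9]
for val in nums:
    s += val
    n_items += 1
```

Let's trace through this code step by step.

Initialize: s = 0
Initialize: n_items = 0
Initialize: nums = [15, 14, 3, 15, 15, 3, 4, 9]
Entering loop: for val in nums:

After execution: s = 78
78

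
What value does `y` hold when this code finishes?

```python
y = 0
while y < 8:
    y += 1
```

Let's trace through this code step by step.

Initialize: y = 0
Entering loop: while y < 8:

After execution: y = 8
8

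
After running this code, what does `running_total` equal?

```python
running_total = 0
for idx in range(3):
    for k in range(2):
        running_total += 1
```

Let's trace through this code step by step.

Initialize: running_total = 0
Entering loop: for idx in range(3):

After execution: running_total = 6
6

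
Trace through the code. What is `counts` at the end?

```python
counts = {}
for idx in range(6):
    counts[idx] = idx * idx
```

Let's trace through this code step by step.

Initialize: counts = {}
Entering loop: for idx in range(6):

After execution: counts = {0: 0, 1: 1, 2: 4, 3: 9, 4: 16, 5: 25}
{0: 0, 1: 1, 2: 4, 3: 9, 4: 16, 5: 25}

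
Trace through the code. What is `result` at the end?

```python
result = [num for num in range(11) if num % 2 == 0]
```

Let's trace through this code step by step.

Initialize: result = [num for num in range(11) if num % 2 == 0]

After execution: result = [0, 2, 4, 6, 8, 10]
[0, 2, 4, 6, 8, 10]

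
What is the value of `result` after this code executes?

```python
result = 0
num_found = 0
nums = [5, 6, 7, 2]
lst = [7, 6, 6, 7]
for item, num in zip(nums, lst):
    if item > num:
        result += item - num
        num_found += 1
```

Let's trace through this code step by step.

Initialize: result = 0
Initialize: num_found = 0
Initialize: nums = [5, 6, 7, 2]
Initialize: lst = [7, 6, 6, 7]
Entering loop: for item, num in zip(nums, lst):

After execution: result = 1
1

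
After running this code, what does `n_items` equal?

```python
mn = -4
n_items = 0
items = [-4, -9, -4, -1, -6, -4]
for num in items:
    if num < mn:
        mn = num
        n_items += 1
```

Let's trace through this code step by step.

Initialize: mn = -4
Initialize: n_items = 0
Initialize: items = [-4, -9, -4, -1, -6, -4]
Entering loop: for num in items:

After execution: n_items = 1
1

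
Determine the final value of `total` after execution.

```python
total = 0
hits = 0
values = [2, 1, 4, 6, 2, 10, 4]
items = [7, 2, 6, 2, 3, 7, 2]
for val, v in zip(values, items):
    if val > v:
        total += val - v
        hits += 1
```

Let's trace through this code step by step.

Initialize: total = 0
Initialize: hits = 0
Initialize: values = [2, 1, 4, 6, 2, 10, 4]
Initialize: items = [7, 2, 6, 2, 3, 7, 2]
Entering loop: for val, v in zip(values, items):

After execution: total = 9
9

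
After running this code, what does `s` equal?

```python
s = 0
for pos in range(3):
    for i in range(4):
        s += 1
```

Let's trace through this code step by step.

Initialize: s = 0
Entering loop: for pos in range(3):

After execution: s = 12
12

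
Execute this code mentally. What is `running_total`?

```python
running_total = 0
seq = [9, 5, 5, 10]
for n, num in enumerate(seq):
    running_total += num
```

Let's trace through this code step by step.

Initialize: running_total = 0
Initialize: seq = [9, 5, 5, 10]
Entering loop: for n, num in enumerate(seq):

After execution: running_total = 29
29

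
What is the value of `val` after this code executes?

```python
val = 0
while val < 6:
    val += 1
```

Let's trace through this code step by step.

Initialize: val = 0
Entering loop: while val < 6:

After execution: val = 6
6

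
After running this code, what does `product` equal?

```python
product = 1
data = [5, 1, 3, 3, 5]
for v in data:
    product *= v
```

Let's trace through this code step by step.

Initialize: product = 1
Initialize: data = [5, 1, 3, 3, 5]
Entering loop: for v in data:

After execution: product = 225
225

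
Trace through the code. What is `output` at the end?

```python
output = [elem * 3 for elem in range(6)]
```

Let's trace through this code step by step.

Initialize: output = [elem * 3 for elem in range(6)]

After execution: output = [0, 3, 6, 9, 12, 15]
[0, 3, 6, 9, 12, 15]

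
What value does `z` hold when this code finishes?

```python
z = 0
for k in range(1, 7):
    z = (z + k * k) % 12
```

Let's trace through this code step by step.

Initialize: z = 0
Entering loop: for k in range(1, 7):

After execution: z = 7
7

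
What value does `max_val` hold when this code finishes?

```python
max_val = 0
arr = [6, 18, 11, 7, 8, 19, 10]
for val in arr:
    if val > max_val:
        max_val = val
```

Let's trace through this code step by step.

Initialize: max_val = 0
Initialize: arr = [6, 18, 11, 7, 8, 19, 10]
Entering loop: for val in arr:

After execution: max_val = 19
19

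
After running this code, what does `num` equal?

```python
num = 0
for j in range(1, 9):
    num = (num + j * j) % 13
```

Let's trace through this code step by step.

Initialize: num = 0
Entering loop: for j in range(1, 9):

After execution: num = 9
9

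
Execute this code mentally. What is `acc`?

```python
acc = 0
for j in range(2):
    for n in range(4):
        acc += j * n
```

Let's trace through this code step by step.

Initialize: acc = 0
Entering loop: for j in range(2):

After execution: acc = 6
6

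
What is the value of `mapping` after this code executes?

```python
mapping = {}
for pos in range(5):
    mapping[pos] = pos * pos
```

Let's trace through this code step by step.

Initialize: mapping = {}
Entering loop: for pos in range(5):

After execution: mapping = {0: 0, 1: 1, 2: 4, 3: 9, 4: 16}
{0: 0, 1: 1, 2: 4, 3: 9, 4: 16}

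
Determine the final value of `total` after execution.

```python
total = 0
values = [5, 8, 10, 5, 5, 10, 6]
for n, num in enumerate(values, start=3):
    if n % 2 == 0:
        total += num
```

Let's trace through this code step by step.

Initialize: total = 0
Initialize: values = [5, 8, 10, 5, 5, 10, 6]
Entering loop: for n, num in enumerate(values, start=3):

After execution: total = 23
23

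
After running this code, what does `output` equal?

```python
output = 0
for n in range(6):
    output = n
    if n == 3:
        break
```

Let's trace through this code step by step.

Initialize: output = 0
Entering loop: for n in range(6):

After execution: output = 3
3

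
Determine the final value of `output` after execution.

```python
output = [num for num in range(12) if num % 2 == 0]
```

Let's trace through this code step by step.

Initialize: output = [num for num in range(12) if num % 2 == 0]

After execution: output = [0, 2, 4, 6, 8, 10]
[0, 2, 4, 6, 8, 10]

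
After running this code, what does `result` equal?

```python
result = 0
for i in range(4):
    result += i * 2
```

Let's trace through this code step by step.

Initialize: result = 0
Entering loop: for i in range(4):

After execution: result = 12
12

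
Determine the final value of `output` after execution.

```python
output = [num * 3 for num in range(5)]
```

Let's trace through this code step by step.

Initialize: output = [num * 3 for num in range(5)]

After execution: output = [0, 3, 6, 9, 12]
[0, 3, 6, 9, 12]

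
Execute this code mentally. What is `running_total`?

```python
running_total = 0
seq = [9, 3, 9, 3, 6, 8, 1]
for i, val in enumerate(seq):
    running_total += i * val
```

Let's trace through this code step by step.

Initialize: running_total = 0
Initialize: seq = [9, 3, 9, 3, 6, 8, 1]
Entering loop: for i, val in enumerate(seq):

After execution: running_total = 100
100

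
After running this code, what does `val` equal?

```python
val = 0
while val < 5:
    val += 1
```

Let's trace through this code step by step.

Initialize: val = 0
Entering loop: while val < 5:

After execution: val = 5
5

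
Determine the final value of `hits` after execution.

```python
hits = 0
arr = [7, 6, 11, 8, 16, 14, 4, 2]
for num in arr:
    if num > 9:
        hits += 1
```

Let's trace through this code step by step.

Initialize: hits = 0
Initialize: arr = [7, 6, 11, 8, 16, 14, 4, 2]
Entering loop: for num in arr:

After execution: hits = 3
3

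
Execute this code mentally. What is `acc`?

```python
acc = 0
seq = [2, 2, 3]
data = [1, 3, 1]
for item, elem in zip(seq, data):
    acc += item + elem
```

Let's trace through this code step by step.

Initialize: acc = 0
Initialize: seq = [2, 2, 3]
Initialize: data = [1, 3, 1]
Entering loop: for item, elem in zip(seq, data):

After execution: acc = 12
12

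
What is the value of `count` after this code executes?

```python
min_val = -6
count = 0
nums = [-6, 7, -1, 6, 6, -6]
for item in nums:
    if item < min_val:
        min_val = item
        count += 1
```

Let's trace through this code step by step.

Initialize: min_val = -6
Initialize: count = 0
Initialize: nums = [-6, 7, -1, 6, 6, -6]
Entering loop: for item in nums:

After execution: count = 0
0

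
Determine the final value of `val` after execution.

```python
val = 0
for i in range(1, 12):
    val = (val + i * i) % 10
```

Let's trace through this code step by step.

Initialize: val = 0
Entering loop: for i in range(1, 12):

After execution: val = 6
6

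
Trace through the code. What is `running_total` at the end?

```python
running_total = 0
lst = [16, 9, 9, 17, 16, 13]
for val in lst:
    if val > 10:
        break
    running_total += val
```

Let's trace through this code step by step.

Initialize: running_total = 0
Initialize: lst = [16, 9, 9, 17, 16, 13]
Entering loop: for val in lst:

After execution: running_total = 0
0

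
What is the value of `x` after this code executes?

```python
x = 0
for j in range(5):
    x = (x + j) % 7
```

Let's trace through this code step by step.

Initialize: x = 0
Entering loop: for j in range(5):

After execution: x = 3
3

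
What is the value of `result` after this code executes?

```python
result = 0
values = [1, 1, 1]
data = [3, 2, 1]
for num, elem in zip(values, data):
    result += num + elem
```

Let's trace through this code step by step.

Initialize: result = 0
Initialize: values = [1, 1, 1]
Initialize: data = [3, 2, 1]
Entering loop: for num, elem in zip(values, data):

After execution: result = 9
9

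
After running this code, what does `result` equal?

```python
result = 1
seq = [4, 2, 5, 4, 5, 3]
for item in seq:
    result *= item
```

Let's trace through this code step by step.

Initialize: result = 1
Initialize: seq = [4, 2, 5, 4, 5, 3]
Entering loop: for item in seq:

After execution: result = 2400
2400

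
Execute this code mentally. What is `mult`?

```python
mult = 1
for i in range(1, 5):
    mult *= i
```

Let's trace through this code step by step.

Initialize: mult = 1
Entering loop: for i in range(1, 5):

After execution: mult = 24
24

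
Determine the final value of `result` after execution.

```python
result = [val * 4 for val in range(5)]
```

Let's trace through this code step by step.

Initialize: result = [val * 4 for val in range(5)]

After execution: result = [0, 4, 8, 12, 16]
[0, 4, 8, 12, 16]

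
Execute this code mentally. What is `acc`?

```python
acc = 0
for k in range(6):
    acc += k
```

Let's trace through this code step by step.

Initialize: acc = 0
Entering loop: for k in range(6):

After execution: acc = 15
15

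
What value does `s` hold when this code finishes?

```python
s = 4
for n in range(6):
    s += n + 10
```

Let's trace through this code step by step.

Initialize: s = 4
Entering loop: for n in range(6):

After execution: s = 79
79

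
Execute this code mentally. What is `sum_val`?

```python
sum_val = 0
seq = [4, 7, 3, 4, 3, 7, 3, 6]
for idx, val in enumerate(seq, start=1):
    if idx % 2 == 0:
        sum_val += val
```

Let's trace through this code step by step.

Initialize: sum_val = 0
Initialize: seq = [4, 7, 3, 4, 3, 7, 3, 6]
Entering loop: for idx, val in enumerate(seq, start=1):

After execution: sum_val = 24
24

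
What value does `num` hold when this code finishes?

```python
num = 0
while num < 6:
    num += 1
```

Let's trace through this code step by step.

Initialize: num = 0
Entering loop: while num < 6:

After execution: num = 6
6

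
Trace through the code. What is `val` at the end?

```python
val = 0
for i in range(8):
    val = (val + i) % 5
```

Let's trace through this code step by step.

Initialize: val = 0
Entering loop: for i in range(8):

After execution: val = 3
3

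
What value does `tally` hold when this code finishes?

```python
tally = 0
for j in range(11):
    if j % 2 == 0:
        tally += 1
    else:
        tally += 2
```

Let's trace through this code step by step.

Initialize: tally = 0
Entering loop: for j in range(11):

After execution: tally = 16
16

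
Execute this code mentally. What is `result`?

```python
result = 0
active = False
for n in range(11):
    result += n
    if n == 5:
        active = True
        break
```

Let's trace through this code step by step.

Initialize: result = 0
Initialize: active = False
Entering loop: for n in range(11):

After execution: result = 15
15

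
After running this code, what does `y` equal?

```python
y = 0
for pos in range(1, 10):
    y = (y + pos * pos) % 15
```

Let's trace through this code step by step.

Initialize: y = 0
Entering loop: for pos in range(1, 10):

After execution: y = 0
0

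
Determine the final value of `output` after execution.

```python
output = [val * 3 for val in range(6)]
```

Let's trace through this code step by step.

Initialize: output = [val * 3 for val in range(6)]

After execution: output = [0, 3, 6, 9, 12, 15]
[0, 3, 6, 9, 12, 15]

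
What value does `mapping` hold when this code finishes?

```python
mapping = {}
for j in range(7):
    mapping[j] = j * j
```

Let's trace through this code step by step.

Initialize: mapping = {}
Entering loop: for j in range(7):

After execution: mapping = {0: 0, 1: 1, 2: 4, 3: 9, 4: 16, 5: 25, 6: 36}
{0: 0, 1: 1, 2: 4, 3: 9, 4: 16, 5: 25, 6: 36}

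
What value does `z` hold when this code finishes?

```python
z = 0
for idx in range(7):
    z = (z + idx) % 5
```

Let's trace through this code step by step.

Initialize: z = 0
Entering loop: for idx in range(7):

After execution: z = 1
1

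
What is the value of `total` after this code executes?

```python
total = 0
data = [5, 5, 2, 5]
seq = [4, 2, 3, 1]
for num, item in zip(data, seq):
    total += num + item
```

Let's trace through this code step by step.

Initialize: total = 0
Initialize: data = [5, 5, 2, 5]
Initialize: seq = [4, 2, 3, 1]
Entering loop: for num, item in zip(data, seq):

After execution: total = 27
27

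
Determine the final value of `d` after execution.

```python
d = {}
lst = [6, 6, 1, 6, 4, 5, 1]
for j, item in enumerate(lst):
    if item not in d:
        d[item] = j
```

Let's trace through this code step by step.

Initialize: d = {}
Initialize: lst = [6, 6, 1, 6, 4, 5, 1]
Entering loop: for j, item in enumerate(lst):

After execution: d = {6: 0, 1: 2, 4: 4, 5: 5}
{6: 0, 1: 2, 4: 4, 5: 5}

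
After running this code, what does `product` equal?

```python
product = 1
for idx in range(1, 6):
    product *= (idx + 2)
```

Let's trace through this code step by step.

Initialize: product = 1
Entering loop: for idx in range(1, 6):

After execution: product = 2520
2520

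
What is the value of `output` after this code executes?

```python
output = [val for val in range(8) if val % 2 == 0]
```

Let's trace through this code step by step.

Initialize: output = [val for val in range(8) if val % 2 == 0]

After execution: output = [0, 2, 4, 6]
[0, 2, 4, 6]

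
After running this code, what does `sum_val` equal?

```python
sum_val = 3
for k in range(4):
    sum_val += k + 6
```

Let's trace through this code step by step.

Initialize: sum_val = 3
Entering loop: for k in range(4):

After execution: sum_val = 33
33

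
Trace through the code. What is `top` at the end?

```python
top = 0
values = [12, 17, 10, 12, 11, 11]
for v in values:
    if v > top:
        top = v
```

Let's trace through this code step by step.

Initialize: top = 0
Initialize: values = [12, 17, 10, 12, 11, 11]
Entering loop: for v in values:

After execution: top = 17
17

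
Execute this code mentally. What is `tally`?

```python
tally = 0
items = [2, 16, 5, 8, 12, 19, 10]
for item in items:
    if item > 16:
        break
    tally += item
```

Let's trace through this code step by step.

Initialize: tally = 0
Initialize: items = [2, 16, 5, 8, 12, 19, 10]
Entering loop: for item in items:

After execution: tally = 43
43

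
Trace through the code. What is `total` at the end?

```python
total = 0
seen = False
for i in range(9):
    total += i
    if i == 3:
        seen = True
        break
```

Let's trace through this code step by step.

Initialize: total = 0
Initialize: seen = False
Entering loop: for i in range(9):

After execution: total = 6
6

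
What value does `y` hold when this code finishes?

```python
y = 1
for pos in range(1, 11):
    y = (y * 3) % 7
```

Let's trace through this code step by step.

Initialize: y = 1
Entering loop: for pos in range(1, 11):

After execution: y = 4
4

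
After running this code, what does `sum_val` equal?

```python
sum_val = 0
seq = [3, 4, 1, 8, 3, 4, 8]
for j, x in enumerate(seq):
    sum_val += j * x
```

Let's trace through this code step by step.

Initialize: sum_val = 0
Initialize: seq = [3, 4, 1, 8, 3, 4, 8]
Entering loop: for j, x in enumerate(seq):

After execution: sum_val = 110
110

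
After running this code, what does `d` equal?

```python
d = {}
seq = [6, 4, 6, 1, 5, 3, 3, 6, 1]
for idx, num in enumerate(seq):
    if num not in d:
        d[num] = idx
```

Let's trace through this code step by step.

Initialize: d = {}
Initialize: seq = [6, 4, 6, 1, 5, 3, 3, 6, 1]
Entering loop: for idx, num in enumerate(seq):

After execution: d = {6: 0, 4: 1, 1: 3, 5: 4, 3: 5}
{6: 0, 4: 1, 1: 3, 5: 4, 3: 5}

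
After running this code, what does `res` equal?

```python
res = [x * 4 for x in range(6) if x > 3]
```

Let's trace through this code step by step.

Initialize: res = [x * 4 for x in range(6) if x > 3]

After execution: res = [16, 20]
[16, 20]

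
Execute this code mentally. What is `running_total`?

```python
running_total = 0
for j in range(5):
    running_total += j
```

Let's trace through this code step by step.

Initialize: running_total = 0
Entering loop: for j in range(5):

After execution: running_total = 10
10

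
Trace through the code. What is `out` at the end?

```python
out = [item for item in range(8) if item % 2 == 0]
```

Let's trace through this code step by step.

Initialize: out = [item for item in range(8) if item % 2 == 0]

After execution: out = [0, 2, 4, 6]
[0, 2, 4, 6]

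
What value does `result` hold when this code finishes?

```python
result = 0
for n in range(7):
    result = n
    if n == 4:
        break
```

Let's trace through this code step by step.

Initialize: result = 0
Entering loop: for n in range(7):

After execution: result = 4
4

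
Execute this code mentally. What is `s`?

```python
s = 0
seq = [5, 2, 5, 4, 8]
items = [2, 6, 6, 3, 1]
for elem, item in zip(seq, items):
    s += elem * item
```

Let's trace through this code step by step.

Initialize: s = 0
Initialize: seq = [5, 2, 5, 4, 8]
Initialize: items = [2, 6, 6, 3, 1]
Entering loop: for elem, item in zip(seq, items):

After execution: s = 72
72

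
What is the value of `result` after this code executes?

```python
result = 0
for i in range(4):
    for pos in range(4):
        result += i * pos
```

Let's trace through this code step by step.

Initialize: result = 0
Entering loop: for i in range(4):

After execution: result = 36
36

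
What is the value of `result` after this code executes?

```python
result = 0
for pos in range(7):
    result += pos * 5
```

Let's trace through this code step by step.

Initialize: result = 0
Entering loop: for pos in range(7):

After execution: result = 105
105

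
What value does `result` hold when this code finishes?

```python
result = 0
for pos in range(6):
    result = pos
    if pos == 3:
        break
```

Let's trace through this code step by step.

Initialize: result = 0
Entering loop: for pos in range(6):

After execution: result = 3
3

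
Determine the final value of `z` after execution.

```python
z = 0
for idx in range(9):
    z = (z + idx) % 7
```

Let's trace through this code step by step.

Initialize: z = 0
Entering loop: for idx in range(9):

After execution: z = 1
1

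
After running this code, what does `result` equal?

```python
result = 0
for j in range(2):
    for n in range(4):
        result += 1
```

Let's trace through this code step by step.

Initialize: result = 0
Entering loop: for j in range(2):

After execution: result = 8
8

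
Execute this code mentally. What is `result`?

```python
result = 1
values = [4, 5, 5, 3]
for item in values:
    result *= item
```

Let's trace through this code step by step.

Initialize: result = 1
Initialize: values = [4, 5, 5, 3]
Entering loop: for item in values:

After execution: result = 300
300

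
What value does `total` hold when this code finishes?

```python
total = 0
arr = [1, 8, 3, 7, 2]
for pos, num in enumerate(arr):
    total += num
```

Let's trace through this code step by step.

Initialize: total = 0
Initialize: arr = [1, 8, 3, 7, 2]
Entering loop: for pos, num in enumerate(arr):

After execution: total = 21
21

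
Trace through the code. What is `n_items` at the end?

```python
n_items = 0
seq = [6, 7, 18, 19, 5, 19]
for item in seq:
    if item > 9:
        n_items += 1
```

Let's trace through this code step by step.

Initialize: n_items = 0
Initialize: seq = [6, 7, 18, 19, 5, 19]
Entering loop: for item in seq:

After execution: n_items = 3
3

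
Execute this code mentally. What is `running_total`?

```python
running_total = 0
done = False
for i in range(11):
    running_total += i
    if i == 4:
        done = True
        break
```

Let's trace through this code step by step.

Initialize: running_total = 0
Initialize: done = False
Entering loop: for i in range(11):

After execution: running_total = 10
10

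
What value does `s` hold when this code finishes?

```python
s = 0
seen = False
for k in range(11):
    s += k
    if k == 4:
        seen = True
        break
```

Let's trace through this code step by step.

Initialize: s = 0
Initialize: seen = False
Entering loop: for k in range(11):

After execution: s = 10
10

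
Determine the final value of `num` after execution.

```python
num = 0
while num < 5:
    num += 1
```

Let's trace through this code step by step.

Initialize: num = 0
Entering loop: while num < 5:

After execution: num = 5
5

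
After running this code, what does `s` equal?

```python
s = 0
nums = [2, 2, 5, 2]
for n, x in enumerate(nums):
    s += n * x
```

Let's trace through this code step by step.

Initialize: s = 0
Initialize: nums = [2, 2, 5, 2]
Entering loop: for n, x in enumerate(nums):

After execution: s = 18
18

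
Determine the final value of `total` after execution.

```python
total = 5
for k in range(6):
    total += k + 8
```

Let's trace through this code step by step.

Initialize: total = 5
Entering loop: for k in range(6):

After execution: total = 68
68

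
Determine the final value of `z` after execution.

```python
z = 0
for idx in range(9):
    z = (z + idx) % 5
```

Let's trace through this code step by step.

Initialize: z = 0
Entering loop: for idx in range(9):

After execution: z = 1
1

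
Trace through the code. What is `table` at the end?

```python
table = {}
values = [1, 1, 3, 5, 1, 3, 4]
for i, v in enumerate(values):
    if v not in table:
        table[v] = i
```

Let's trace through this code step by step.

Initialize: table = {}
Initialize: values = [1, 1, 3, 5, 1, 3, 4]
Entering loop: for i, v in enumerate(values):

After execution: table = {1: 0, 3: 2, 5: 3, 4: 6}
{1: 0, 3: 2, 5: 3, 4: 6}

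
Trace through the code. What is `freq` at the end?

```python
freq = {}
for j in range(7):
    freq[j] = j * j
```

Let's trace through this code step by step.

Initialize: freq = {}
Entering loop: for j in range(7):

After execution: freq = {0: 0, 1: 1, 2: 4, 3: 9, 4: 16, 5: 25, 6: 36}
{0: 0, 1: 1, 2: 4, 3: 9, 4: 16, 5: 25, 6: 36}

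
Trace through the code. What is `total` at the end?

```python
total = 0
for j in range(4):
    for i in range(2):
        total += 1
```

Let's trace through this code step by step.

Initialize: total = 0
Entering loop: for j in range(4):

After execution: total = 8
8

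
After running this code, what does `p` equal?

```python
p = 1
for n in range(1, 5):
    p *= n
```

Let's trace through this code step by step.

Initialize: p = 1
Entering loop: for n in range(1, 5):

After execution: p = 24
24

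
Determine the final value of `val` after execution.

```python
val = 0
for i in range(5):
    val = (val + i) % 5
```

Let's trace through this code step by step.

Initialize: val = 0
Entering loop: for i in range(5):

After execution: val = 0
0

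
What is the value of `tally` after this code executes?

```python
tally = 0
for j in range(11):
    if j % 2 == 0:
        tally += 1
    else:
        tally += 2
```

Let's trace through this code step by step.

Initialize: tally = 0
Entering loop: for j in range(11):

After execution: tally = 16
16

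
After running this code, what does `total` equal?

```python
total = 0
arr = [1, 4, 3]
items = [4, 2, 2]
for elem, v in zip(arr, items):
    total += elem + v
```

Let's trace through this code step by step.

Initialize: total = 0
Initialize: arr = [1, 4, 3]
Initialize: items = [4, 2, 2]
Entering loop: for elem, v in zip(arr, items):

After execution: total = 16
16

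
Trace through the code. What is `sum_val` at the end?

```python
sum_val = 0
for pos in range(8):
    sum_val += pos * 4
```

Let's trace through this code step by step.

Initialize: sum_val = 0
Entering loop: for pos in range(8):

After execution: sum_val = 112
112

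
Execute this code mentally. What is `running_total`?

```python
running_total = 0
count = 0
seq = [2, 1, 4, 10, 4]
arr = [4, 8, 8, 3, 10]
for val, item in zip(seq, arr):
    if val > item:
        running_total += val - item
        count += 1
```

Let's trace through this code step by step.

Initialize: running_total = 0
Initialize: count = 0
Initialize: seq = [2, 1, 4, 10, 4]
Initialize: arr = [4, 8, 8, 3, 10]
Entering loop: for val, item in zip(seq, arr):

After execution: running_total = 7
7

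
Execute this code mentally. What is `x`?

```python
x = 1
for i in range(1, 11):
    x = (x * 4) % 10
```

Let's trace through this code step by step.

Initialize: x = 1
Entering loop: for i in range(1, 11):

After execution: x = 6
6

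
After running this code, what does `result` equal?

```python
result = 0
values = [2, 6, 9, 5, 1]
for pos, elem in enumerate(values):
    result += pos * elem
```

Let's trace through this code step by step.

Initialize: result = 0
Initialize: values = [2, 6, 9, 5, 1]
Entering loop: for pos, elem in enumerate(values):

After execution: result = 43
43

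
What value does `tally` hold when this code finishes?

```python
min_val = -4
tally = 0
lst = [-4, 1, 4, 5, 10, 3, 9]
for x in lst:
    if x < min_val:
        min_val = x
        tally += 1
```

Let's trace through this code step by step.

Initialize: min_val = -4
Initialize: tally = 0
Initialize: lst = [-4, 1, 4, 5, 10, 3, 9]
Entering loop: for x in lst:

After execution: tally = 0
0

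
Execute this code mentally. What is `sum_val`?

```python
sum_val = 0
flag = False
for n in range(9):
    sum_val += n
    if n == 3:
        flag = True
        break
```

Let's trace through this code step by step.

Initialize: sum_val = 0
Initialize: flag = False
Entering loop: for n in range(9):

After execution: sum_val = 6
6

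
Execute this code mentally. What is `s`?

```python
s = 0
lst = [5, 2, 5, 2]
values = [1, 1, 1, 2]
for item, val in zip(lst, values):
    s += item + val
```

Let's trace through this code step by step.

Initialize: s = 0
Initialize: lst = [5, 2, 5, 2]
Initialize: values = [1, 1, 1, 2]
Entering loop: for item, val in zip(lst, values):

After execution: s = 19
19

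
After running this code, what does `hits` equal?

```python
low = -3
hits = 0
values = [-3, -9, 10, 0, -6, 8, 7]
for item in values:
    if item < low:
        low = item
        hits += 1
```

Let's trace through this code step by step.

Initialize: low = -3
Initialize: hits = 0
Initialize: values = [-3, -9, 10, 0, -6, 8, 7]
Entering loop: for item in values:

After execution: hits = 1
1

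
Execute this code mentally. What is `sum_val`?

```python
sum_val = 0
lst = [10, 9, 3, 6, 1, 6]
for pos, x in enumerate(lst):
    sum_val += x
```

Let's trace through this code step by step.

Initialize: sum_val = 0
Initialize: lst = [10, 9, 3, 6, 1, 6]
Entering loop: for pos, x in enumerate(lst):

After execution: sum_val = 35
35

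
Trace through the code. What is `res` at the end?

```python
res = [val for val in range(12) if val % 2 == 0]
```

Let's trace through this code step by step.

Initialize: res = [val for val in range(12) if val % 2 == 0]

After execution: res = [0, 2, 4, 6, 8, 10]
[0, 2, 4, 6, 8, 10]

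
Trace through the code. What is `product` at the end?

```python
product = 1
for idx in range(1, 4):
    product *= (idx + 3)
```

Let's trace through this code step by step.

Initialize: product = 1
Entering loop: for idx in range(1, 4):

After execution: product = 120
120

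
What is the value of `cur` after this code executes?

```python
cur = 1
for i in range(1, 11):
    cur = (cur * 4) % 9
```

Let's trace through this code step by step.

Initialize: cur = 1
Entering loop: for i in range(1, 11):

After execution: cur = 4
4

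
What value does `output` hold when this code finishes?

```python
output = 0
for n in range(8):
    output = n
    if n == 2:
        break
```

Let's trace through this code step by step.

Initialize: output = 0
Entering loop: for n in range(8):

After execution: output = 2
2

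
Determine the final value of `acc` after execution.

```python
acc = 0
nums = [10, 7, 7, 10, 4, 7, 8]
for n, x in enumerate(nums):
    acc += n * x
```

Let's trace through this code step by step.

Initialize: acc = 0
Initialize: nums = [10, 7, 7, 10, 4, 7, 8]
Entering loop: for n, x in enumerate(nums):

After execution: acc = 150
150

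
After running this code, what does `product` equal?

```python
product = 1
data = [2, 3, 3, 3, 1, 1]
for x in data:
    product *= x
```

Let's trace through this code step by step.

Initialize: product = 1
Initialize: data = [2, 3, 3, 3, 1, 1]
Entering loop: for x in data:

After execution: product = 54
54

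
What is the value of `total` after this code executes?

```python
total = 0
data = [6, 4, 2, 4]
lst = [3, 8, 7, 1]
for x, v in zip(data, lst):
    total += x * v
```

Let's trace through this code step by step.

Initialize: total = 0
Initialize: data = [6, 4, 2, 4]
Initialize: lst = [3, 8, 7, 1]
Entering loop: for x, v in zip(data, lst):

After execution: total = 68
68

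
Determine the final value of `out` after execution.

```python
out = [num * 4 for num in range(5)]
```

Let's trace through this code step by step.

Initialize: out = [num * 4 for num in range(5)]

After execution: out = [0, 4, 8, 12, 16]
[0, 4, 8, 12, 16]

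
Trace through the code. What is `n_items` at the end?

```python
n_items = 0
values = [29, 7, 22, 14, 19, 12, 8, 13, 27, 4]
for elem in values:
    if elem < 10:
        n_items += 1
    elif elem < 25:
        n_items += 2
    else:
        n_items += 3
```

Let's trace through this code step by step.

Initialize: n_items = 0
Initialize: values = [29, 7, 22, 14, 19, 12, 8, 13, 27, 4]
Entering loop: for elem in values:

After execution: n_items = 19
19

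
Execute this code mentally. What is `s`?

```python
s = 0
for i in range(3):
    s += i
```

Let's trace through this code step by step.

Initialize: s = 0
Entering loop: for i in range(3):

After execution: s = 3
3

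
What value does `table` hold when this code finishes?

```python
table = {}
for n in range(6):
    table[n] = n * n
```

Let's trace through this code step by step.

Initialize: table = {}
Entering loop: for n in range(6):

After execution: table = {0: 0, 1: 1, 2: 4, 3: 9, 4: 16, 5: 25}
{0: 0, 1: 1, 2: 4, 3: 9, 4: 16, 5: 25}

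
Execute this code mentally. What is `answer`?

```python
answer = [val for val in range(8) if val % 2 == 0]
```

Let's trace through this code step by step.

Initialize: answer = [val for val in range(8) if val % 2 == 0]

After execution: answer = [0, 2, 4, 6]
[0, 2, 4, 6]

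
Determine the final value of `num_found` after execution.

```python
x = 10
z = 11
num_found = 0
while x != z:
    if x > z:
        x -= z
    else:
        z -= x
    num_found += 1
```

Let's trace through this code step by step.

Initialize: x = 10
Initialize: z = 11
Initialize: num_found = 0
Entering loop: while x != z:

After execution: num_found = 10
10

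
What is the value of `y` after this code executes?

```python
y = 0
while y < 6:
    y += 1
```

Let's trace through this code step by step.

Initialize: y = 0
Entering loop: while y < 6:

After execution: y = 6
6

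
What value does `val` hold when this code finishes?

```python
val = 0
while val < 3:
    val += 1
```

Let's trace through this code step by step.

Initialize: val = 0
Entering loop: while val < 3:

After execution: val = 3
3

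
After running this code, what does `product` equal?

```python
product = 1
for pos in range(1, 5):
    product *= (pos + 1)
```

Let's trace through this code step by step.

Initialize: product = 1
Entering loop: for pos in range(1, 5):

After execution: product = 120
120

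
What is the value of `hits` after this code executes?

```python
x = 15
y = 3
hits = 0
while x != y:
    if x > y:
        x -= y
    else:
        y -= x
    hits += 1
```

Let's trace through this code step by step.

Initialize: x = 15
Initialize: y = 3
Initialize: hits = 0
Entering loop: while x != y:

After execution: hits = 4
4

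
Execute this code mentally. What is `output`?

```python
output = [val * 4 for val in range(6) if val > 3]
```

Let's trace through this code step by step.

Initialize: output = [val * 4 for val in range(6) if val > 3]

After execution: output = [16, 20]
[16, 20]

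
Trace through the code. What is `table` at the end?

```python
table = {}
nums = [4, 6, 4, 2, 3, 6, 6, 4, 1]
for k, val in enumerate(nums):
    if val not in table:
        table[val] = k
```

Let's trace through this code step by step.

Initialize: table = {}
Initialize: nums = [4, 6, 4, 2, 3, 6, 6, 4, 1]
Entering loop: for k, val in enumerate(nums):

After execution: table = {4: 0, 6: 1, 2: 3, 3: 4, 1: 8}
{4: 0, 6: 1, 2: 3, 3: 4, 1: 8}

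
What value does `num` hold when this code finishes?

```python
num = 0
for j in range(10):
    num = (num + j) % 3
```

Let's trace through this code step by step.

Initialize: num = 0
Entering loop: for j in range(10):

After execution: num = 0
0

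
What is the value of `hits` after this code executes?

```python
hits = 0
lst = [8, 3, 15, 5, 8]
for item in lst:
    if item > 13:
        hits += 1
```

Let's trace through this code step by step.

Initialize: hits = 0
Initialize: lst = [8, 3, 15, 5, 8]
Entering loop: for item in lst:

After execution: hits = 1
1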